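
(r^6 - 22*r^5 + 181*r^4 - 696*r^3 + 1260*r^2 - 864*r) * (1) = r^6 - 22*r^5 + 181*r^4 - 696*r^3 + 1260*r^2 - 864*r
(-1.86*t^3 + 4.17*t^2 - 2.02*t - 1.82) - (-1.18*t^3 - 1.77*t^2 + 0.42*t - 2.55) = -0.68*t^3 + 5.94*t^2 - 2.44*t + 0.73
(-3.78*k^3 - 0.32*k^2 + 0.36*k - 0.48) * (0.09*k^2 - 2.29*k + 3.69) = -0.3402*k^5 + 8.6274*k^4 - 13.183*k^3 - 2.0484*k^2 + 2.4276*k - 1.7712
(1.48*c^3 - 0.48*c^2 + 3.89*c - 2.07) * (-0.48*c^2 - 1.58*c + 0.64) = -0.7104*c^5 - 2.108*c^4 - 0.1616*c^3 - 5.4598*c^2 + 5.7602*c - 1.3248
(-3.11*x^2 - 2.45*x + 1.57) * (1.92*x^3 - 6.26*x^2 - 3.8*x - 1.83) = -5.9712*x^5 + 14.7646*x^4 + 30.1694*x^3 + 5.1731*x^2 - 1.4825*x - 2.8731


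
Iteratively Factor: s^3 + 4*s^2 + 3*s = (s + 1)*(s^2 + 3*s) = (s + 1)*(s + 3)*(s)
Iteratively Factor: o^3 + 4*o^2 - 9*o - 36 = (o - 3)*(o^2 + 7*o + 12) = (o - 3)*(o + 3)*(o + 4)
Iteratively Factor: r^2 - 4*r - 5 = (r - 5)*(r + 1)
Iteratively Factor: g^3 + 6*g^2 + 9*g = (g + 3)*(g^2 + 3*g) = (g + 3)^2*(g)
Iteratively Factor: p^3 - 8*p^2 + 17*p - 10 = (p - 5)*(p^2 - 3*p + 2) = (p - 5)*(p - 2)*(p - 1)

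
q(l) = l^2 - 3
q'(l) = 2*l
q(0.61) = -2.63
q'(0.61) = 1.22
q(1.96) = 0.84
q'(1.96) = 3.92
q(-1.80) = 0.24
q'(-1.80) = -3.60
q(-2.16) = 1.67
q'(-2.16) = -4.32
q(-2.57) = 3.60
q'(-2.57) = -5.14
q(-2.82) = 4.95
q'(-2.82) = -5.64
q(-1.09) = -1.81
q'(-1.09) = -2.18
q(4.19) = 14.56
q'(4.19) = 8.38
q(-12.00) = 141.00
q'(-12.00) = -24.00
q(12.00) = 141.00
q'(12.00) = 24.00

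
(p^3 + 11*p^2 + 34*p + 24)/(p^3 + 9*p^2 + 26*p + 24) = (p^2 + 7*p + 6)/(p^2 + 5*p + 6)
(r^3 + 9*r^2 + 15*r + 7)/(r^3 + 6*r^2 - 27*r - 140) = (r^2 + 2*r + 1)/(r^2 - r - 20)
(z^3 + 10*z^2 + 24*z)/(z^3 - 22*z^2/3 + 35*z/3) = 3*(z^2 + 10*z + 24)/(3*z^2 - 22*z + 35)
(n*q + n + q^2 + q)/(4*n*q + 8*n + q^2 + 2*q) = (n*q + n + q^2 + q)/(4*n*q + 8*n + q^2 + 2*q)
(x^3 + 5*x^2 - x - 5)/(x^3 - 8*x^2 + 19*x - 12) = (x^2 + 6*x + 5)/(x^2 - 7*x + 12)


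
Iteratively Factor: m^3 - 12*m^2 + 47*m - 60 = (m - 3)*(m^2 - 9*m + 20) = (m - 4)*(m - 3)*(m - 5)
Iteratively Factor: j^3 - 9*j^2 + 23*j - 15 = (j - 5)*(j^2 - 4*j + 3) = (j - 5)*(j - 3)*(j - 1)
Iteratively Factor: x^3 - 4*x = (x + 2)*(x^2 - 2*x) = (x - 2)*(x + 2)*(x)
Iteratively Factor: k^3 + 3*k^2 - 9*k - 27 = (k - 3)*(k^2 + 6*k + 9) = (k - 3)*(k + 3)*(k + 3)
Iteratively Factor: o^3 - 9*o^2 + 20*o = (o)*(o^2 - 9*o + 20) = o*(o - 5)*(o - 4)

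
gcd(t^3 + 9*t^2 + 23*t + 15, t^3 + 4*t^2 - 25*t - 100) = t + 5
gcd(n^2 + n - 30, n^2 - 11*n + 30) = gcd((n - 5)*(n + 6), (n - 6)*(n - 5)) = n - 5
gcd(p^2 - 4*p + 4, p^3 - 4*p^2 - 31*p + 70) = p - 2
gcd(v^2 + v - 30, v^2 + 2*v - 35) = v - 5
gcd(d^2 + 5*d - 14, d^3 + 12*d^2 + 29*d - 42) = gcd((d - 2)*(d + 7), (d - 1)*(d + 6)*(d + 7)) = d + 7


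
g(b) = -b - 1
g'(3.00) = -1.00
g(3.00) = -4.00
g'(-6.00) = -1.00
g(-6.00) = 5.00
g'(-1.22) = -1.00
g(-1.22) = 0.22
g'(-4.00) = -1.00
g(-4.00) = 3.00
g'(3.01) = -1.00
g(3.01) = -4.01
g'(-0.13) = -1.00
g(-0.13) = -0.87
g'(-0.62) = -1.00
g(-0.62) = -0.38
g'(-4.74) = -1.00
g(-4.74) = 3.74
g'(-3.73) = -1.00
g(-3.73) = 2.73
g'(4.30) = -1.00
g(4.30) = -5.30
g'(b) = -1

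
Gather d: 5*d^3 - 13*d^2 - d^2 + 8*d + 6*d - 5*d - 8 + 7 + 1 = 5*d^3 - 14*d^2 + 9*d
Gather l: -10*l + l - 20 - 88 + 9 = -9*l - 99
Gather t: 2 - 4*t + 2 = 4 - 4*t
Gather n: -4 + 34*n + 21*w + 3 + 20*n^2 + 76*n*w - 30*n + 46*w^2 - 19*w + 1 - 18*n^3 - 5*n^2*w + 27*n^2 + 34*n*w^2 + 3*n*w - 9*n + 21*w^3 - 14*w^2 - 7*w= -18*n^3 + n^2*(47 - 5*w) + n*(34*w^2 + 79*w - 5) + 21*w^3 + 32*w^2 - 5*w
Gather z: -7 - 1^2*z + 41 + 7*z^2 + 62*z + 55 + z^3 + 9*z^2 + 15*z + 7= z^3 + 16*z^2 + 76*z + 96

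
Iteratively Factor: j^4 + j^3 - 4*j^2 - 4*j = (j - 2)*(j^3 + 3*j^2 + 2*j) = (j - 2)*(j + 1)*(j^2 + 2*j) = j*(j - 2)*(j + 1)*(j + 2)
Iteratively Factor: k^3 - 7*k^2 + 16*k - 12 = (k - 2)*(k^2 - 5*k + 6) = (k - 2)^2*(k - 3)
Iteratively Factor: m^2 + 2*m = (m + 2)*(m)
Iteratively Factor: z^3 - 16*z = (z - 4)*(z^2 + 4*z) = (z - 4)*(z + 4)*(z)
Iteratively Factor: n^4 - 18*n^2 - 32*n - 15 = (n + 1)*(n^3 - n^2 - 17*n - 15) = (n - 5)*(n + 1)*(n^2 + 4*n + 3) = (n - 5)*(n + 1)^2*(n + 3)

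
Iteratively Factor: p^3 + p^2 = (p)*(p^2 + p) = p^2*(p + 1)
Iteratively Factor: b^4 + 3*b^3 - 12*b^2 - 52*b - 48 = (b + 2)*(b^3 + b^2 - 14*b - 24) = (b + 2)*(b + 3)*(b^2 - 2*b - 8) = (b + 2)^2*(b + 3)*(b - 4)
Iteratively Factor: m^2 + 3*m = (m + 3)*(m)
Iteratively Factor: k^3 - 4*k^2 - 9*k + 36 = (k - 3)*(k^2 - k - 12) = (k - 4)*(k - 3)*(k + 3)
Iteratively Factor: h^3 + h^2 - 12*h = (h - 3)*(h^2 + 4*h) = h*(h - 3)*(h + 4)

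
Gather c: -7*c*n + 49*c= c*(49 - 7*n)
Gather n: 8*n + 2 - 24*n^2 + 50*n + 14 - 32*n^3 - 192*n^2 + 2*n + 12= -32*n^3 - 216*n^2 + 60*n + 28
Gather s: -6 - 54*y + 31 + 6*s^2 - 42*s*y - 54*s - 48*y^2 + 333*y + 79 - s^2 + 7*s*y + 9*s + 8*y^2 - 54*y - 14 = 5*s^2 + s*(-35*y - 45) - 40*y^2 + 225*y + 90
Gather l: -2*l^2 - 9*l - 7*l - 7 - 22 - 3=-2*l^2 - 16*l - 32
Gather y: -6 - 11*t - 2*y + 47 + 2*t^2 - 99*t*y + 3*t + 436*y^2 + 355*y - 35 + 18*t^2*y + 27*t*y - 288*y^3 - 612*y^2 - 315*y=2*t^2 - 8*t - 288*y^3 - 176*y^2 + y*(18*t^2 - 72*t + 38) + 6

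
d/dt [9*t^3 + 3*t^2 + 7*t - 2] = 27*t^2 + 6*t + 7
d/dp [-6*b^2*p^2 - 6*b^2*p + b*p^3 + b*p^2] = b*(-12*b*p - 6*b + 3*p^2 + 2*p)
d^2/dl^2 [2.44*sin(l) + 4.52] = -2.44*sin(l)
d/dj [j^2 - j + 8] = 2*j - 1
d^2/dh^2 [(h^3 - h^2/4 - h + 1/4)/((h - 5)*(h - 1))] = 57/(h^3 - 15*h^2 + 75*h - 125)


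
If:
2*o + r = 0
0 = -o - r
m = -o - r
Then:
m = 0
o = 0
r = 0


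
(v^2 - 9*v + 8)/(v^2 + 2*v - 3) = (v - 8)/(v + 3)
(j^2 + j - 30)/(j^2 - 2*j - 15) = (j + 6)/(j + 3)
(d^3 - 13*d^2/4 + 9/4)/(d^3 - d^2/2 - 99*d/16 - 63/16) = 4*(d - 1)/(4*d + 7)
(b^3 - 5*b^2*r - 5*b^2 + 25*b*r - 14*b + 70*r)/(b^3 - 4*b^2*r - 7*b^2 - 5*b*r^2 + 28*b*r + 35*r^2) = (b + 2)/(b + r)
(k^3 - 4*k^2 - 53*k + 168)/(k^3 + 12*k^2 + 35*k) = (k^2 - 11*k + 24)/(k*(k + 5))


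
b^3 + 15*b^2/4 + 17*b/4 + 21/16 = (b + 1/2)*(b + 3/2)*(b + 7/4)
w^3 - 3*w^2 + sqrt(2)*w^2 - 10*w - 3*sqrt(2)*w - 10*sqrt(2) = (w - 5)*(w + 2)*(w + sqrt(2))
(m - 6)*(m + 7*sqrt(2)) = m^2 - 6*m + 7*sqrt(2)*m - 42*sqrt(2)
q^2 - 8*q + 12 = (q - 6)*(q - 2)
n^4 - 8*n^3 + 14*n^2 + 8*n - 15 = (n - 5)*(n - 3)*(n - 1)*(n + 1)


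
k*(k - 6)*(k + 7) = k^3 + k^2 - 42*k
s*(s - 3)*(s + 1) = s^3 - 2*s^2 - 3*s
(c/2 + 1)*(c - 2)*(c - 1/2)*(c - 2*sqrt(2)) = c^4/2 - sqrt(2)*c^3 - c^3/4 - 2*c^2 + sqrt(2)*c^2/2 + c + 4*sqrt(2)*c - 2*sqrt(2)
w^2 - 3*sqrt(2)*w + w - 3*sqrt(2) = (w + 1)*(w - 3*sqrt(2))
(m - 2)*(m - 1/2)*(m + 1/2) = m^3 - 2*m^2 - m/4 + 1/2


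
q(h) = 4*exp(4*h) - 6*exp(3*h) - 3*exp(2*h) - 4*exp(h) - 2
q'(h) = 16*exp(4*h) - 18*exp(3*h) - 6*exp(2*h) - 4*exp(h)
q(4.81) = 896443936.81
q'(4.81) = 3596959881.22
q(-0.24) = -8.39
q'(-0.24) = -9.49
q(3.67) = 9127538.80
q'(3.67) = 36882733.83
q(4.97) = 1703222957.10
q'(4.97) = 6830943968.72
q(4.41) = 179876059.28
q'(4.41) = 722886770.94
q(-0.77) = -4.91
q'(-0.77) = -4.19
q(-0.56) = -5.96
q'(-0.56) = -5.89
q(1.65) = 1989.17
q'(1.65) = 9036.87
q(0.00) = -11.00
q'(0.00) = -12.00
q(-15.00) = -2.00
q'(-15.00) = 0.00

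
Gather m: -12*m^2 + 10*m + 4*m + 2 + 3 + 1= -12*m^2 + 14*m + 6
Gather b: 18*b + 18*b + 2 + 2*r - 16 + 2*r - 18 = 36*b + 4*r - 32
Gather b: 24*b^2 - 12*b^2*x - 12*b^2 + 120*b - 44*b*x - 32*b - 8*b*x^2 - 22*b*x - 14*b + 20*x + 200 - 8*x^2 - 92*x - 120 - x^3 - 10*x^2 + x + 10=b^2*(12 - 12*x) + b*(-8*x^2 - 66*x + 74) - x^3 - 18*x^2 - 71*x + 90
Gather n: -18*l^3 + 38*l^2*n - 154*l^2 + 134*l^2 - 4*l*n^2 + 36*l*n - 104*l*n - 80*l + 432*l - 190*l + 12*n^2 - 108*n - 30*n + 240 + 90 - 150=-18*l^3 - 20*l^2 + 162*l + n^2*(12 - 4*l) + n*(38*l^2 - 68*l - 138) + 180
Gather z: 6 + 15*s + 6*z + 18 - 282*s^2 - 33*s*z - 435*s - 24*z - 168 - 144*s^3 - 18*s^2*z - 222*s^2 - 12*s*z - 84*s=-144*s^3 - 504*s^2 - 504*s + z*(-18*s^2 - 45*s - 18) - 144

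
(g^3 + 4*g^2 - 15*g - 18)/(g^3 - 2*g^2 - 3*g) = (g + 6)/g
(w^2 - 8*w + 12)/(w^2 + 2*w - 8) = (w - 6)/(w + 4)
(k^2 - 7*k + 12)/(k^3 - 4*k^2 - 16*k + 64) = (k - 3)/(k^2 - 16)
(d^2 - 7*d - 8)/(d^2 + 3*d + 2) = (d - 8)/(d + 2)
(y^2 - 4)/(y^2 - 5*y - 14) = (y - 2)/(y - 7)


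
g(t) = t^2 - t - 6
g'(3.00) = 5.00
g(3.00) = 0.00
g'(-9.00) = -19.00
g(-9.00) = 84.00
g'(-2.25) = -5.50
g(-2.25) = 1.31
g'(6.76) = 12.52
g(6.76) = 32.94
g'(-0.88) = -2.76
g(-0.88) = -4.35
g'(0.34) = -0.32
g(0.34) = -6.22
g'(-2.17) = -5.34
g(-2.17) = 0.88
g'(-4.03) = -9.06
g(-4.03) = 14.27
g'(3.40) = 5.80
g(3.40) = 2.16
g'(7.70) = 14.40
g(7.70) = 45.59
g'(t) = 2*t - 1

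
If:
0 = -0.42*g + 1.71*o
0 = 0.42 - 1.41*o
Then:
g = 1.21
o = 0.30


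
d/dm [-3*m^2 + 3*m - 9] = 3 - 6*m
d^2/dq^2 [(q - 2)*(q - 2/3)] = 2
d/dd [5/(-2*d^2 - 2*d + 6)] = 5*(2*d + 1)/(2*(d^2 + d - 3)^2)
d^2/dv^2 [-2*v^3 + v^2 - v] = 2 - 12*v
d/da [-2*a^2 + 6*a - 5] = 6 - 4*a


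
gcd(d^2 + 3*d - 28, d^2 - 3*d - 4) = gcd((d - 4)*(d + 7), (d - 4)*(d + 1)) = d - 4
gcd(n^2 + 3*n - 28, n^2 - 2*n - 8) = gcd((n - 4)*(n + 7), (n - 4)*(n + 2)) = n - 4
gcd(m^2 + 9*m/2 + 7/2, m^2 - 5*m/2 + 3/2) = 1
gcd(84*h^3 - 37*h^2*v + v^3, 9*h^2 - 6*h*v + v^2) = -3*h + v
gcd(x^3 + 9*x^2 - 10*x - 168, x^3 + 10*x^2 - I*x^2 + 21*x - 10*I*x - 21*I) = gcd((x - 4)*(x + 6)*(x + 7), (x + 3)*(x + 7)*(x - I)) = x + 7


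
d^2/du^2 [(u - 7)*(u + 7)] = 2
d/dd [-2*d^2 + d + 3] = 1 - 4*d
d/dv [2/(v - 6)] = -2/(v - 6)^2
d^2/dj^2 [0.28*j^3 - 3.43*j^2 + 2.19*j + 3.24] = 1.68*j - 6.86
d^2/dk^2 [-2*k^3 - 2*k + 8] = -12*k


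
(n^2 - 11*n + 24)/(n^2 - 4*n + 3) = (n - 8)/(n - 1)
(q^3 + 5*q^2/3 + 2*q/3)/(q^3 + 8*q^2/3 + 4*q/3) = (q + 1)/(q + 2)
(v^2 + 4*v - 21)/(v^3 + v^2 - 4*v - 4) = (v^2 + 4*v - 21)/(v^3 + v^2 - 4*v - 4)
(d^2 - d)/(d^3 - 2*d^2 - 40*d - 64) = d*(1 - d)/(-d^3 + 2*d^2 + 40*d + 64)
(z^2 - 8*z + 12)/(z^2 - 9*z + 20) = (z^2 - 8*z + 12)/(z^2 - 9*z + 20)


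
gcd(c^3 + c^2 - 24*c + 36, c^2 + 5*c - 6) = c + 6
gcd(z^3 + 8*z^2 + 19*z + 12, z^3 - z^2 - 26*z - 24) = z^2 + 5*z + 4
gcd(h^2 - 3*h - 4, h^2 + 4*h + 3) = h + 1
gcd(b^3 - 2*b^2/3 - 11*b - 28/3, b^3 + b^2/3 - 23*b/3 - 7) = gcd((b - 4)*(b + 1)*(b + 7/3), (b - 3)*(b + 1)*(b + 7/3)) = b^2 + 10*b/3 + 7/3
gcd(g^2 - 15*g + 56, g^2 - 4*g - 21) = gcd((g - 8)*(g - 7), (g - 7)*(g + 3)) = g - 7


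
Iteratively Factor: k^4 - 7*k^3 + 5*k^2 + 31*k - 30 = (k - 3)*(k^3 - 4*k^2 - 7*k + 10) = (k - 3)*(k - 1)*(k^2 - 3*k - 10) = (k - 5)*(k - 3)*(k - 1)*(k + 2)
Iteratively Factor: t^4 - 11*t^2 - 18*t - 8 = (t + 1)*(t^3 - t^2 - 10*t - 8) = (t - 4)*(t + 1)*(t^2 + 3*t + 2) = (t - 4)*(t + 1)^2*(t + 2)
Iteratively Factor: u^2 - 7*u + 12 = (u - 4)*(u - 3)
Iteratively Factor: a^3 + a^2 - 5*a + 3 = (a - 1)*(a^2 + 2*a - 3) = (a - 1)^2*(a + 3)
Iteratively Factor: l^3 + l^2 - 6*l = (l - 2)*(l^2 + 3*l) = (l - 2)*(l + 3)*(l)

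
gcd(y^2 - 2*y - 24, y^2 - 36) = y - 6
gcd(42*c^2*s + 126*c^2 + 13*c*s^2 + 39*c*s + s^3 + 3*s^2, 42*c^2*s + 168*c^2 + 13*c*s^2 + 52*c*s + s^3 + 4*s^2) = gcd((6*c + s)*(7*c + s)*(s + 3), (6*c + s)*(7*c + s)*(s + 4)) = 42*c^2 + 13*c*s + s^2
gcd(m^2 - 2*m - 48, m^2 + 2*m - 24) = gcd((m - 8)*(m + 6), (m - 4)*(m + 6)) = m + 6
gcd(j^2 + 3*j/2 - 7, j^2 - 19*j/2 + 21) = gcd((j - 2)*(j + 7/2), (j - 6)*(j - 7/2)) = 1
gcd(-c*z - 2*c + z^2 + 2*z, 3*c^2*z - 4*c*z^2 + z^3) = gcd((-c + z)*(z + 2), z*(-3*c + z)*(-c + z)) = -c + z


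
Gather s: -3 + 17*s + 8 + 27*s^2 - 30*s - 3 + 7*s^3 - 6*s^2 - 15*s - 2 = 7*s^3 + 21*s^2 - 28*s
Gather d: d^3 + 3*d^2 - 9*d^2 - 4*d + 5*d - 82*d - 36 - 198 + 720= d^3 - 6*d^2 - 81*d + 486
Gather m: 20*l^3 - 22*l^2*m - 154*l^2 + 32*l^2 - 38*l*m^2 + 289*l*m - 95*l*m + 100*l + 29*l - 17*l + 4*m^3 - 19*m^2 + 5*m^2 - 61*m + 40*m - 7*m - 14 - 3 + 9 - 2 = 20*l^3 - 122*l^2 + 112*l + 4*m^3 + m^2*(-38*l - 14) + m*(-22*l^2 + 194*l - 28) - 10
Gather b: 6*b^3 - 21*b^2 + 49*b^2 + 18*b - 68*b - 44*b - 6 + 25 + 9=6*b^3 + 28*b^2 - 94*b + 28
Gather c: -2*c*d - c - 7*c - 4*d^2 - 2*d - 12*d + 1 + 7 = c*(-2*d - 8) - 4*d^2 - 14*d + 8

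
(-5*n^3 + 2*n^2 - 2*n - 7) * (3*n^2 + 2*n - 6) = -15*n^5 - 4*n^4 + 28*n^3 - 37*n^2 - 2*n + 42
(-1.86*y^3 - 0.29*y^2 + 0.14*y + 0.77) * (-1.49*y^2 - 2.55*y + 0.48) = 2.7714*y^5 + 5.1751*y^4 - 0.3619*y^3 - 1.6435*y^2 - 1.8963*y + 0.3696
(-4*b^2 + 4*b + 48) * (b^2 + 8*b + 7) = -4*b^4 - 28*b^3 + 52*b^2 + 412*b + 336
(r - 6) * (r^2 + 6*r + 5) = r^3 - 31*r - 30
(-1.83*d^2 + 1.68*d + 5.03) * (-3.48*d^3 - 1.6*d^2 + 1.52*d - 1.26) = 6.3684*d^5 - 2.9184*d^4 - 22.974*d^3 - 3.1886*d^2 + 5.5288*d - 6.3378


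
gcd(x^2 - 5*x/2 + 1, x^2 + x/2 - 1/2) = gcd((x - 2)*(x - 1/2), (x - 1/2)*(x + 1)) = x - 1/2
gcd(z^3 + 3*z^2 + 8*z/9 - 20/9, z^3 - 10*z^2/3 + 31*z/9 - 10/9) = z - 2/3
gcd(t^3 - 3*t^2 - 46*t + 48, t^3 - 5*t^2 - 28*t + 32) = t^2 - 9*t + 8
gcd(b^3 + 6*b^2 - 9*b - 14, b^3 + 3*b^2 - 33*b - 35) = b^2 + 8*b + 7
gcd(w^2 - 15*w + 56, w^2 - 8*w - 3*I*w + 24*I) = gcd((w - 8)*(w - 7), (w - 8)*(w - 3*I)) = w - 8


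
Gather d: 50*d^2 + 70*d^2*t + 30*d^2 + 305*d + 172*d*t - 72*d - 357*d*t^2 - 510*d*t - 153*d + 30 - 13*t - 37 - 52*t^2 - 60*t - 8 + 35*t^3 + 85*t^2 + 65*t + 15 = d^2*(70*t + 80) + d*(-357*t^2 - 338*t + 80) + 35*t^3 + 33*t^2 - 8*t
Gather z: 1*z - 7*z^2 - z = -7*z^2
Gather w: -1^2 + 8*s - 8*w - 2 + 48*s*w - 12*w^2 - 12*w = 8*s - 12*w^2 + w*(48*s - 20) - 3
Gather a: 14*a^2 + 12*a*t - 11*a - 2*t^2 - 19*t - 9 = 14*a^2 + a*(12*t - 11) - 2*t^2 - 19*t - 9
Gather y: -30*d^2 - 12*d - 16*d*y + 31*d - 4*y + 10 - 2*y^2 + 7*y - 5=-30*d^2 + 19*d - 2*y^2 + y*(3 - 16*d) + 5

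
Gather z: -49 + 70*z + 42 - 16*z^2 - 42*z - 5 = -16*z^2 + 28*z - 12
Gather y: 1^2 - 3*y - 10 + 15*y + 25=12*y + 16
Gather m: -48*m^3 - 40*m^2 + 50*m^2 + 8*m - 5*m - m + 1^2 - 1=-48*m^3 + 10*m^2 + 2*m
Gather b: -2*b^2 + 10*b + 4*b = -2*b^2 + 14*b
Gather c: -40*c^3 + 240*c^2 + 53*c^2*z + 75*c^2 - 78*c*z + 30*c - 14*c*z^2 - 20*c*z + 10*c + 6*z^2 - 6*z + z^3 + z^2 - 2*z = -40*c^3 + c^2*(53*z + 315) + c*(-14*z^2 - 98*z + 40) + z^3 + 7*z^2 - 8*z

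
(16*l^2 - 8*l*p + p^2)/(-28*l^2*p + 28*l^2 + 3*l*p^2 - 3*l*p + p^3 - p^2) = (-4*l + p)/(7*l*p - 7*l + p^2 - p)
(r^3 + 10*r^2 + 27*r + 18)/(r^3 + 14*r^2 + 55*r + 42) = (r + 3)/(r + 7)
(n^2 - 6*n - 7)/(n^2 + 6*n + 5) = (n - 7)/(n + 5)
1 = 1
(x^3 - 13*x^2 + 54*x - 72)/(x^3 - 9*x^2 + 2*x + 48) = (x^2 - 10*x + 24)/(x^2 - 6*x - 16)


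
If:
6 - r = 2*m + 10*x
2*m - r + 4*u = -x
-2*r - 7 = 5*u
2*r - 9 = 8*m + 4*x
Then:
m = -713/252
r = -157/42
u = 2/21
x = 97/63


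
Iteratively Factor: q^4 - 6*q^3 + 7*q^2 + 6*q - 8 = (q + 1)*(q^3 - 7*q^2 + 14*q - 8) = (q - 2)*(q + 1)*(q^2 - 5*q + 4) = (q - 4)*(q - 2)*(q + 1)*(q - 1)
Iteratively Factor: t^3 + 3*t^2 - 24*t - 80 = (t + 4)*(t^2 - t - 20) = (t + 4)^2*(t - 5)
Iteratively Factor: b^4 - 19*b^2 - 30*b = (b + 3)*(b^3 - 3*b^2 - 10*b) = b*(b + 3)*(b^2 - 3*b - 10) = b*(b + 2)*(b + 3)*(b - 5)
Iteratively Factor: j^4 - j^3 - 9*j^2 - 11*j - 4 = (j + 1)*(j^3 - 2*j^2 - 7*j - 4) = (j + 1)^2*(j^2 - 3*j - 4) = (j - 4)*(j + 1)^2*(j + 1)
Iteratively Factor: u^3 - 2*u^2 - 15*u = (u + 3)*(u^2 - 5*u) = u*(u + 3)*(u - 5)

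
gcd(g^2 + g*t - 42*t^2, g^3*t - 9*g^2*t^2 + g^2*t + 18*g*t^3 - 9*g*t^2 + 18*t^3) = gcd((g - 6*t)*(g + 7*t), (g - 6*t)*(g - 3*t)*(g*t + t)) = -g + 6*t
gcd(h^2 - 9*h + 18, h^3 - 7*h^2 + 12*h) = h - 3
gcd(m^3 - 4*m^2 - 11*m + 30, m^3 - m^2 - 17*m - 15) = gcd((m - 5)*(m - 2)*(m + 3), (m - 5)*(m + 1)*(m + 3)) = m^2 - 2*m - 15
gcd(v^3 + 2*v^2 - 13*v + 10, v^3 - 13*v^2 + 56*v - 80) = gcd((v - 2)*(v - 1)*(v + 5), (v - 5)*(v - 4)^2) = 1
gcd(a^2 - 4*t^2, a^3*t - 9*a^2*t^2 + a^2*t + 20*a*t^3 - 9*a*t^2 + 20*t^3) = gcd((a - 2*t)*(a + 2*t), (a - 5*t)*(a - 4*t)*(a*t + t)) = 1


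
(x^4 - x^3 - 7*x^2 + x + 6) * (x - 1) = x^5 - 2*x^4 - 6*x^3 + 8*x^2 + 5*x - 6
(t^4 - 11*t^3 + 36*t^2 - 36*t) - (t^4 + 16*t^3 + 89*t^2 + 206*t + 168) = -27*t^3 - 53*t^2 - 242*t - 168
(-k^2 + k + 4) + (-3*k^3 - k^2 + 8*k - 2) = -3*k^3 - 2*k^2 + 9*k + 2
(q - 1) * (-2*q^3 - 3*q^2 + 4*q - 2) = -2*q^4 - q^3 + 7*q^2 - 6*q + 2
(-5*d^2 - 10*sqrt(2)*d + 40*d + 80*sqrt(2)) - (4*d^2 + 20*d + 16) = -9*d^2 - 10*sqrt(2)*d + 20*d - 16 + 80*sqrt(2)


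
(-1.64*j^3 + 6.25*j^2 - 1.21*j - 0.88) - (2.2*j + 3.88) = -1.64*j^3 + 6.25*j^2 - 3.41*j - 4.76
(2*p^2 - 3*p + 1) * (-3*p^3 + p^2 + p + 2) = -6*p^5 + 11*p^4 - 4*p^3 + 2*p^2 - 5*p + 2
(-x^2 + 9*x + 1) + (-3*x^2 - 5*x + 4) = -4*x^2 + 4*x + 5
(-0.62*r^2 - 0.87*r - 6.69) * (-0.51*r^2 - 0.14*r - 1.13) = 0.3162*r^4 + 0.5305*r^3 + 4.2343*r^2 + 1.9197*r + 7.5597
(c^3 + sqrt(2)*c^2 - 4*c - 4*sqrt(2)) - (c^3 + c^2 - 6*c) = -c^2 + sqrt(2)*c^2 + 2*c - 4*sqrt(2)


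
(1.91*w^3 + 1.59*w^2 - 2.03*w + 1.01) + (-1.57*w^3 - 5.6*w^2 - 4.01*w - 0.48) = 0.34*w^3 - 4.01*w^2 - 6.04*w + 0.53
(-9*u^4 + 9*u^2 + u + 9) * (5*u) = -45*u^5 + 45*u^3 + 5*u^2 + 45*u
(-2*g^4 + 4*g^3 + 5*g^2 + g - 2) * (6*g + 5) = -12*g^5 + 14*g^4 + 50*g^3 + 31*g^2 - 7*g - 10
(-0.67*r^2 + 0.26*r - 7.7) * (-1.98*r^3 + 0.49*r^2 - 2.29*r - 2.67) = 1.3266*r^5 - 0.8431*r^4 + 16.9077*r^3 - 2.5795*r^2 + 16.9388*r + 20.559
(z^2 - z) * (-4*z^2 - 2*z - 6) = -4*z^4 + 2*z^3 - 4*z^2 + 6*z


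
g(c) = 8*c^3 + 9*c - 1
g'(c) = 24*c^2 + 9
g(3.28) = 310.82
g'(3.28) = 267.20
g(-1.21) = -26.06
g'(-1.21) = 44.14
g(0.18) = 0.67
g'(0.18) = 9.78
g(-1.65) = -51.79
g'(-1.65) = 74.34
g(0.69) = 7.84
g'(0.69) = 20.43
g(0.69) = 7.84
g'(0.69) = 20.43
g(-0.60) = -8.13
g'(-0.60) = 17.64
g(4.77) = 910.18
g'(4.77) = 555.07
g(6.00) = 1781.00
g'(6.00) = 873.00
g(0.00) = -1.00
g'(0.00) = 9.00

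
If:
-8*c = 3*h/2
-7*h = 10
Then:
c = 15/56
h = -10/7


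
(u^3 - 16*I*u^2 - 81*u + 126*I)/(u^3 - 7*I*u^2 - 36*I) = (u - 7*I)/(u + 2*I)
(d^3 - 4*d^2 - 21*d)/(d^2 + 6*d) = (d^2 - 4*d - 21)/(d + 6)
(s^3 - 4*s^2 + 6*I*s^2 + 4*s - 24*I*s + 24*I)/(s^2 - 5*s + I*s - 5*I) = (s^3 + s^2*(-4 + 6*I) + s*(4 - 24*I) + 24*I)/(s^2 + s*(-5 + I) - 5*I)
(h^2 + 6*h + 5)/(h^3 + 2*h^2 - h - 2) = (h + 5)/(h^2 + h - 2)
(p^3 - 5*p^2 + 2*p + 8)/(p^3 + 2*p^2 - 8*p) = (p^2 - 3*p - 4)/(p*(p + 4))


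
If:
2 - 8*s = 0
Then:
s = 1/4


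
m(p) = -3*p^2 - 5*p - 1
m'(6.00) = -41.00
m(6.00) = -139.00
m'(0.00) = -5.00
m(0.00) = -1.00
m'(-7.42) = 39.52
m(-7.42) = -129.07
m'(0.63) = -8.78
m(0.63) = -5.34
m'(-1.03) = 1.18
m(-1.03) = 0.97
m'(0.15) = -5.90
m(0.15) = -1.82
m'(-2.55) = 10.30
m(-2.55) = -7.76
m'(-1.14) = 1.84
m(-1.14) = 0.80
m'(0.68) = -9.08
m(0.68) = -5.79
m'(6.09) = -41.54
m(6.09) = -142.71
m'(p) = -6*p - 5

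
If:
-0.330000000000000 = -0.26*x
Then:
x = 1.27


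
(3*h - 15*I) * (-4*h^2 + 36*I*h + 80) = -12*h^3 + 168*I*h^2 + 780*h - 1200*I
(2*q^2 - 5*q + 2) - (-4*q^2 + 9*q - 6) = 6*q^2 - 14*q + 8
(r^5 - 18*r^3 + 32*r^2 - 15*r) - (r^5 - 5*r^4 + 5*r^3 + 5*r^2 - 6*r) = 5*r^4 - 23*r^3 + 27*r^2 - 9*r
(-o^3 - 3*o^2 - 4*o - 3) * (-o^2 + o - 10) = o^5 + 2*o^4 + 11*o^3 + 29*o^2 + 37*o + 30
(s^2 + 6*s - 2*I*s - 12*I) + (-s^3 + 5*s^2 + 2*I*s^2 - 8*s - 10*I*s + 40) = -s^3 + 6*s^2 + 2*I*s^2 - 2*s - 12*I*s + 40 - 12*I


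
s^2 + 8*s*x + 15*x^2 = (s + 3*x)*(s + 5*x)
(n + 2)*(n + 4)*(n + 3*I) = n^3 + 6*n^2 + 3*I*n^2 + 8*n + 18*I*n + 24*I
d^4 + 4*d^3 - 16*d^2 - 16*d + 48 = (d - 2)^2*(d + 2)*(d + 6)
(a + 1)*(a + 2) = a^2 + 3*a + 2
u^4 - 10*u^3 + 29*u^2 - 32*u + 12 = (u - 6)*(u - 2)*(u - 1)^2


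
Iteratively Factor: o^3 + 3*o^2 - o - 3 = (o - 1)*(o^2 + 4*o + 3) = (o - 1)*(o + 1)*(o + 3)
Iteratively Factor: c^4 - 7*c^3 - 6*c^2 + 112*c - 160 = (c + 4)*(c^3 - 11*c^2 + 38*c - 40) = (c - 2)*(c + 4)*(c^2 - 9*c + 20) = (c - 5)*(c - 2)*(c + 4)*(c - 4)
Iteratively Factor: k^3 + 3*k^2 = (k)*(k^2 + 3*k) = k*(k + 3)*(k)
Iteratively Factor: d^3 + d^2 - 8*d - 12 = (d + 2)*(d^2 - d - 6) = (d - 3)*(d + 2)*(d + 2)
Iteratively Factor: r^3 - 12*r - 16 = (r + 2)*(r^2 - 2*r - 8) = (r + 2)^2*(r - 4)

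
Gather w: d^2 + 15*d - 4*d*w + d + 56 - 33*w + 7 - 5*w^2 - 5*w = d^2 + 16*d - 5*w^2 + w*(-4*d - 38) + 63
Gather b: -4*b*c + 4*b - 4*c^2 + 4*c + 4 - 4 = b*(4 - 4*c) - 4*c^2 + 4*c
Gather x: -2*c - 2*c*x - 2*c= -2*c*x - 4*c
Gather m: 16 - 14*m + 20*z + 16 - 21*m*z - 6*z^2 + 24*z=m*(-21*z - 14) - 6*z^2 + 44*z + 32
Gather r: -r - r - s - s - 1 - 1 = -2*r - 2*s - 2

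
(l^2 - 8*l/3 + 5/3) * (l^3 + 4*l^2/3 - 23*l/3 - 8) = l^5 - 4*l^4/3 - 86*l^3/9 + 44*l^2/3 + 77*l/9 - 40/3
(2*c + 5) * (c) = 2*c^2 + 5*c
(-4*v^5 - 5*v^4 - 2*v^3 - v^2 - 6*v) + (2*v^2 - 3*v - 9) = -4*v^5 - 5*v^4 - 2*v^3 + v^2 - 9*v - 9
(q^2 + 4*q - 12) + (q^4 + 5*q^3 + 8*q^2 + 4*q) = q^4 + 5*q^3 + 9*q^2 + 8*q - 12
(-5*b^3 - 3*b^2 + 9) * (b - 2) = -5*b^4 + 7*b^3 + 6*b^2 + 9*b - 18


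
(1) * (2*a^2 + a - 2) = 2*a^2 + a - 2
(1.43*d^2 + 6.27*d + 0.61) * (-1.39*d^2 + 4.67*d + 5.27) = -1.9877*d^4 - 2.0372*d^3 + 35.9691*d^2 + 35.8916*d + 3.2147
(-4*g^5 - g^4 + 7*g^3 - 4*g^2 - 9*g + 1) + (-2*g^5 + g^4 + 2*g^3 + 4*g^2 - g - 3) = -6*g^5 + 9*g^3 - 10*g - 2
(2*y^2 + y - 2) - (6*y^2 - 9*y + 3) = -4*y^2 + 10*y - 5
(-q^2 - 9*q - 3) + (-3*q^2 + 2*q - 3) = -4*q^2 - 7*q - 6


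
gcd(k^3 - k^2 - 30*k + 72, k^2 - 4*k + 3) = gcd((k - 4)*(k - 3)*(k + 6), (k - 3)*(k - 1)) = k - 3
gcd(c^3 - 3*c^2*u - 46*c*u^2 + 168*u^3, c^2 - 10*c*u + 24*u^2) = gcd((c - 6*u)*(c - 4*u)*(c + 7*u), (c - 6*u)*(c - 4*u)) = c^2 - 10*c*u + 24*u^2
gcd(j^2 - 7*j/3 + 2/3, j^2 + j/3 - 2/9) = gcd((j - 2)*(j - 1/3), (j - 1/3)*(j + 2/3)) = j - 1/3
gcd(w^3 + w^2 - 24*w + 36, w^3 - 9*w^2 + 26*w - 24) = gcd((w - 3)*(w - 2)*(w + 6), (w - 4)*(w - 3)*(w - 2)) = w^2 - 5*w + 6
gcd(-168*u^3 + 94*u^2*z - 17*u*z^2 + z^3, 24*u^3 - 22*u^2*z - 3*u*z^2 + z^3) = -6*u + z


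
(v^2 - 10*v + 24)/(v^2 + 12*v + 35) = (v^2 - 10*v + 24)/(v^2 + 12*v + 35)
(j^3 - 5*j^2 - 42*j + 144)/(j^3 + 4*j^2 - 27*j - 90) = (j^2 - 11*j + 24)/(j^2 - 2*j - 15)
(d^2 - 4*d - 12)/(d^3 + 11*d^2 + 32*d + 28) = (d - 6)/(d^2 + 9*d + 14)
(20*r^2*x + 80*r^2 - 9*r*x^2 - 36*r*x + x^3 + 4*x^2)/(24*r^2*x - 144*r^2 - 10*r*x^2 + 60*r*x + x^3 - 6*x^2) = (-5*r*x - 20*r + x^2 + 4*x)/(-6*r*x + 36*r + x^2 - 6*x)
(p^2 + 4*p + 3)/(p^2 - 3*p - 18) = (p + 1)/(p - 6)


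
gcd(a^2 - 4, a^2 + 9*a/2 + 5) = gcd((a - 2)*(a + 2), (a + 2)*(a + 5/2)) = a + 2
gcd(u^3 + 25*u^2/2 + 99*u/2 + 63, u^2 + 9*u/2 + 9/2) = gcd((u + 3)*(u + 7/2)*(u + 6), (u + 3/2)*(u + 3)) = u + 3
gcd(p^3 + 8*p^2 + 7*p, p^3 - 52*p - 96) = 1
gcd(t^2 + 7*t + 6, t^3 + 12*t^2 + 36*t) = t + 6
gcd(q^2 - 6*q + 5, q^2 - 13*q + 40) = q - 5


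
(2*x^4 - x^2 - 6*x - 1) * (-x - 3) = -2*x^5 - 6*x^4 + x^3 + 9*x^2 + 19*x + 3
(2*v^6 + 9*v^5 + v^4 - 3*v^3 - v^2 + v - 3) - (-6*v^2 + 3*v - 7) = 2*v^6 + 9*v^5 + v^4 - 3*v^3 + 5*v^2 - 2*v + 4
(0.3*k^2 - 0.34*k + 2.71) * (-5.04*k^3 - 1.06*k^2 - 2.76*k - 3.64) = -1.512*k^5 + 1.3956*k^4 - 14.126*k^3 - 3.0262*k^2 - 6.242*k - 9.8644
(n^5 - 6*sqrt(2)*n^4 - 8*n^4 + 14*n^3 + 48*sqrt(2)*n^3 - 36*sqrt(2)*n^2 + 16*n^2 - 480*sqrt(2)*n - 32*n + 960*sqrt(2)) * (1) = n^5 - 6*sqrt(2)*n^4 - 8*n^4 + 14*n^3 + 48*sqrt(2)*n^3 - 36*sqrt(2)*n^2 + 16*n^2 - 480*sqrt(2)*n - 32*n + 960*sqrt(2)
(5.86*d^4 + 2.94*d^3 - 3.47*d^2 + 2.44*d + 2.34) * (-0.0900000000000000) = -0.5274*d^4 - 0.2646*d^3 + 0.3123*d^2 - 0.2196*d - 0.2106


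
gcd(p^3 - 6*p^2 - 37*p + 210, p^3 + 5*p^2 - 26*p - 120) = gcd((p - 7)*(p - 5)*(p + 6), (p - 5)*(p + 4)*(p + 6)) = p^2 + p - 30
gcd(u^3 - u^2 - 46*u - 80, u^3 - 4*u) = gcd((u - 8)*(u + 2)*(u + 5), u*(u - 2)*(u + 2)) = u + 2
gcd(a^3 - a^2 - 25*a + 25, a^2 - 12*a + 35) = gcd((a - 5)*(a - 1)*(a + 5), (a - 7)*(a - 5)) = a - 5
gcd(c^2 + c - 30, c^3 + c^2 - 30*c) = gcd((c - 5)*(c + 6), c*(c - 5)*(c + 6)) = c^2 + c - 30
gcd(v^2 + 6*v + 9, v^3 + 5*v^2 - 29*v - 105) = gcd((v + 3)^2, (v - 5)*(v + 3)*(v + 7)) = v + 3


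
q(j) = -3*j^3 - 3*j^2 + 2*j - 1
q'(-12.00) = -1222.00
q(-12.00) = 4727.00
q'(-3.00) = -61.00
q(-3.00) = 47.00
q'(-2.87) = -54.91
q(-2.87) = 39.47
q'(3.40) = -122.44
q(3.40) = -146.79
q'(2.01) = -46.42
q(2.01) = -33.46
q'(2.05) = -48.12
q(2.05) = -35.35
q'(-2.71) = -47.84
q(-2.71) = 31.26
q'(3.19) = -108.72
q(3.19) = -122.53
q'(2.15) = -52.50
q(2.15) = -40.38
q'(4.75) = -229.56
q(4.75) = -380.70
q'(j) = -9*j^2 - 6*j + 2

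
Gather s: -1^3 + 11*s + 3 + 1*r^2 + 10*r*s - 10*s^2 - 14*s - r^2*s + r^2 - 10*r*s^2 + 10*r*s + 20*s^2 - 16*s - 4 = 2*r^2 + s^2*(10 - 10*r) + s*(-r^2 + 20*r - 19) - 2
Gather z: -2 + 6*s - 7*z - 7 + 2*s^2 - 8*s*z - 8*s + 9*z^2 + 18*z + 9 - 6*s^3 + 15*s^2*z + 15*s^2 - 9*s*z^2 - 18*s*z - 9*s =-6*s^3 + 17*s^2 - 11*s + z^2*(9 - 9*s) + z*(15*s^2 - 26*s + 11)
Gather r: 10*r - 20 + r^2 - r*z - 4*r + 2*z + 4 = r^2 + r*(6 - z) + 2*z - 16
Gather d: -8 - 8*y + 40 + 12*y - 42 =4*y - 10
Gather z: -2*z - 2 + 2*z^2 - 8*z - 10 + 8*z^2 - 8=10*z^2 - 10*z - 20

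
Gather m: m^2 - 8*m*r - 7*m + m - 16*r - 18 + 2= m^2 + m*(-8*r - 6) - 16*r - 16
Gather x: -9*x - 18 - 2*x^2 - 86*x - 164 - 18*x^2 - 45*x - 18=-20*x^2 - 140*x - 200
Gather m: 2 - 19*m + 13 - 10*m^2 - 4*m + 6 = -10*m^2 - 23*m + 21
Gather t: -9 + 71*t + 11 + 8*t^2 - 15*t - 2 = 8*t^2 + 56*t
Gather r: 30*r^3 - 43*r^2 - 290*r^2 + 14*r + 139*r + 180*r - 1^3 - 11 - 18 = 30*r^3 - 333*r^2 + 333*r - 30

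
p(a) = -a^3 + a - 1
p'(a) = 1 - 3*a^2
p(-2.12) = 6.41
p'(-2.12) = -12.48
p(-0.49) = -1.37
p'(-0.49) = 0.28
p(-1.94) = 4.36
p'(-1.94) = -10.29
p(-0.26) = -1.24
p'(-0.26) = 0.80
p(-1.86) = 3.57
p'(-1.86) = -9.38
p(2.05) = -7.57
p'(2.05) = -11.61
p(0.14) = -0.86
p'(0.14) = 0.94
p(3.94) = -58.22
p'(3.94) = -45.57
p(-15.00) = 3359.00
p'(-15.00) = -674.00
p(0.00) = -1.00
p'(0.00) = 1.00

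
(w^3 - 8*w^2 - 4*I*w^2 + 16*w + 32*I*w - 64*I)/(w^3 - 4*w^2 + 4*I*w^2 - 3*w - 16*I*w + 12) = (w^2 - 4*w*(1 + I) + 16*I)/(w^2 + 4*I*w - 3)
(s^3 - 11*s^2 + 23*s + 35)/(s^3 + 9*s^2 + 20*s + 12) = (s^2 - 12*s + 35)/(s^2 + 8*s + 12)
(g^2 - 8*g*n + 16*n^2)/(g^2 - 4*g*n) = (g - 4*n)/g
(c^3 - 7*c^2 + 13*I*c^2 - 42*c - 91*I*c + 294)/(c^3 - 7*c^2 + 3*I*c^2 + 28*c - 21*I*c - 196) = (c + 6*I)/(c - 4*I)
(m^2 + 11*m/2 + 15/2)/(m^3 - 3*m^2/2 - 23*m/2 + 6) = (2*m + 5)/(2*m^2 - 9*m + 4)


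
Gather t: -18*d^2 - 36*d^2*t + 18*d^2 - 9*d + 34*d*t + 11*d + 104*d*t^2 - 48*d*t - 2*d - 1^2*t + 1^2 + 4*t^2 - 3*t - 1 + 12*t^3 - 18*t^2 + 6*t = 12*t^3 + t^2*(104*d - 14) + t*(-36*d^2 - 14*d + 2)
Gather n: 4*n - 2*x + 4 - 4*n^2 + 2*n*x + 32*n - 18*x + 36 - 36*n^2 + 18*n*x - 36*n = -40*n^2 + 20*n*x - 20*x + 40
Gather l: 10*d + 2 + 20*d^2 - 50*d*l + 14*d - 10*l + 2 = 20*d^2 + 24*d + l*(-50*d - 10) + 4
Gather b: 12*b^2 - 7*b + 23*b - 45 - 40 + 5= 12*b^2 + 16*b - 80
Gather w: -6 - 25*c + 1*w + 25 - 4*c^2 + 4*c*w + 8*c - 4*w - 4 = -4*c^2 - 17*c + w*(4*c - 3) + 15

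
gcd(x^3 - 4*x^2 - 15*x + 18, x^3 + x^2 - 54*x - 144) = x + 3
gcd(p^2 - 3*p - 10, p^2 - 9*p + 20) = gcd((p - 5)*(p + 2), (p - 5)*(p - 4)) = p - 5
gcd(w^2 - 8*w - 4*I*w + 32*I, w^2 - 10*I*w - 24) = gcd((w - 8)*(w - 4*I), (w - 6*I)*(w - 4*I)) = w - 4*I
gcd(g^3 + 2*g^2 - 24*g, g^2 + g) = g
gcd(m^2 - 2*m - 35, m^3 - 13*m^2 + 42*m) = m - 7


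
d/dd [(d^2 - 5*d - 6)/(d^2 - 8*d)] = 3*(-d^2 + 4*d - 16)/(d^2*(d^2 - 16*d + 64))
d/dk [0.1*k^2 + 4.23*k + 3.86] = 0.2*k + 4.23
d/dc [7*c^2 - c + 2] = 14*c - 1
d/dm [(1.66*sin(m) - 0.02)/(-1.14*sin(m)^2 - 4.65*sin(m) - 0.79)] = (1.8924*sin(m)^2 - 0.0456000000000003*sin(m) - 1.4044)*cos(m)/(1.2996*sin(m)^4 + 10.602*sin(m)^3 + 23.4237*sin(m)^2 + 7.347*sin(m) + 0.6241)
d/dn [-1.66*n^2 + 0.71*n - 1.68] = 0.71 - 3.32*n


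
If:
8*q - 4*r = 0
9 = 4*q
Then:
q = 9/4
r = 9/2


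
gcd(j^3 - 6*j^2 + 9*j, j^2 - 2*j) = j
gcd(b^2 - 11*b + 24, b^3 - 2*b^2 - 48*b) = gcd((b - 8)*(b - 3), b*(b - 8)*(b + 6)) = b - 8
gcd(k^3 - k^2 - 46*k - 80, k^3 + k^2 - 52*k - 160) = k^2 - 3*k - 40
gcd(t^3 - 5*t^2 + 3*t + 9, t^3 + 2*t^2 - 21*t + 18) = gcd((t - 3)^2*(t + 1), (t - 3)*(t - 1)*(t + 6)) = t - 3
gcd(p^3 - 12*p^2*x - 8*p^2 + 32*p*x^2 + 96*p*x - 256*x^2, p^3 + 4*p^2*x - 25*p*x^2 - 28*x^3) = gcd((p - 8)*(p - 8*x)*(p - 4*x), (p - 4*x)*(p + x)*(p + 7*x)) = -p + 4*x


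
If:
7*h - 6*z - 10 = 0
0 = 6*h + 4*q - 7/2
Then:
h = 6*z/7 + 10/7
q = -9*z/7 - 71/56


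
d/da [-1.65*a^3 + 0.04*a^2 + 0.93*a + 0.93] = -4.95*a^2 + 0.08*a + 0.93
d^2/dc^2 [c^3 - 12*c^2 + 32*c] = 6*c - 24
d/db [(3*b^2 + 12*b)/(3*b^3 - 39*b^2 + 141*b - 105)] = (-b^4 - 8*b^3 + 99*b^2 - 70*b - 140)/(b^6 - 26*b^5 + 263*b^4 - 1292*b^3 + 3119*b^2 - 3290*b + 1225)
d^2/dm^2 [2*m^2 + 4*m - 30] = 4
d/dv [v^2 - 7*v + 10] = 2*v - 7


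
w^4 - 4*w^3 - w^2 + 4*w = w*(w - 4)*(w - 1)*(w + 1)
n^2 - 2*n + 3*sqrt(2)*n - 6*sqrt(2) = (n - 2)*(n + 3*sqrt(2))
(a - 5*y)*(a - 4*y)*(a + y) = a^3 - 8*a^2*y + 11*a*y^2 + 20*y^3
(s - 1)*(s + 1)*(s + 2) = s^3 + 2*s^2 - s - 2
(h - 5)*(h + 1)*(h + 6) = h^3 + 2*h^2 - 29*h - 30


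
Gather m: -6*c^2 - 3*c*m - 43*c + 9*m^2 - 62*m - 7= -6*c^2 - 43*c + 9*m^2 + m*(-3*c - 62) - 7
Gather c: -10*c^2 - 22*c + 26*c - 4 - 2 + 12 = -10*c^2 + 4*c + 6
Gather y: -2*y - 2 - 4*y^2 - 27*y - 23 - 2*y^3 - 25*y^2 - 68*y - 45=-2*y^3 - 29*y^2 - 97*y - 70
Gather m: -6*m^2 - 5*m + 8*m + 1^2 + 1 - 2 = -6*m^2 + 3*m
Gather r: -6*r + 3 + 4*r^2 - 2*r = 4*r^2 - 8*r + 3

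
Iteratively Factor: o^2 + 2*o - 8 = (o + 4)*(o - 2)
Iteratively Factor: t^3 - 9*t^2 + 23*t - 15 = (t - 1)*(t^2 - 8*t + 15) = (t - 3)*(t - 1)*(t - 5)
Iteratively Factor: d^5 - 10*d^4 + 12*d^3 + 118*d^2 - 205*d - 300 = (d - 5)*(d^4 - 5*d^3 - 13*d^2 + 53*d + 60) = (d - 5)*(d - 4)*(d^3 - d^2 - 17*d - 15) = (d - 5)*(d - 4)*(d + 3)*(d^2 - 4*d - 5) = (d - 5)*(d - 4)*(d + 1)*(d + 3)*(d - 5)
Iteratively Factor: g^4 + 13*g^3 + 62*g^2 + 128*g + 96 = (g + 4)*(g^3 + 9*g^2 + 26*g + 24) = (g + 2)*(g + 4)*(g^2 + 7*g + 12) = (g + 2)*(g + 3)*(g + 4)*(g + 4)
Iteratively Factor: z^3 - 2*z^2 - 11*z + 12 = (z - 1)*(z^2 - z - 12) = (z - 1)*(z + 3)*(z - 4)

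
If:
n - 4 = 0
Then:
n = 4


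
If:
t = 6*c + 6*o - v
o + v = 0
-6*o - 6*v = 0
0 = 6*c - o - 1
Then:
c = 1/6 - v/6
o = -v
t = 1 - 8*v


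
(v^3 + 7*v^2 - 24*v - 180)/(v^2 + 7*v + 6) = (v^2 + v - 30)/(v + 1)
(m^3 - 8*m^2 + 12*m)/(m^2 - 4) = m*(m - 6)/(m + 2)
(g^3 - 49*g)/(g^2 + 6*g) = (g^2 - 49)/(g + 6)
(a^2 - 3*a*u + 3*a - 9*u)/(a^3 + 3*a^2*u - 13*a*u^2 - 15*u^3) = (a + 3)/(a^2 + 6*a*u + 5*u^2)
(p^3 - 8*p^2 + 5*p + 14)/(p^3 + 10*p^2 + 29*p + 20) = (p^2 - 9*p + 14)/(p^2 + 9*p + 20)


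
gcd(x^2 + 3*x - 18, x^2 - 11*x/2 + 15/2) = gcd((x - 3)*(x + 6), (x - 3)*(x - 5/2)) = x - 3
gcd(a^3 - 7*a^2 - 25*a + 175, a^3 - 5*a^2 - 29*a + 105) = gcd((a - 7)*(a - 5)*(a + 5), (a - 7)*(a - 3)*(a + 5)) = a^2 - 2*a - 35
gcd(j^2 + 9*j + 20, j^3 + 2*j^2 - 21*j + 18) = 1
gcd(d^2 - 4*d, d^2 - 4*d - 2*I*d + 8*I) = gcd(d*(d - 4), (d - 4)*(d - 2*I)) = d - 4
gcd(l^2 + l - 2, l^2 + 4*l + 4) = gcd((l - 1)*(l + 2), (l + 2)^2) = l + 2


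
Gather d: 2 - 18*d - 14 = -18*d - 12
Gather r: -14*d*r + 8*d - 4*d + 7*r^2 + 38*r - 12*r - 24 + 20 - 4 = 4*d + 7*r^2 + r*(26 - 14*d) - 8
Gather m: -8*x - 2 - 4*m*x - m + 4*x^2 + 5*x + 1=m*(-4*x - 1) + 4*x^2 - 3*x - 1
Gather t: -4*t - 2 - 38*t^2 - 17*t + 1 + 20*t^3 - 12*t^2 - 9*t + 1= 20*t^3 - 50*t^2 - 30*t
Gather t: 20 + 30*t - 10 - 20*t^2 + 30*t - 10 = -20*t^2 + 60*t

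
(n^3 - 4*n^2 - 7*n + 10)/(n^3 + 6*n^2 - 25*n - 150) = (n^2 + n - 2)/(n^2 + 11*n + 30)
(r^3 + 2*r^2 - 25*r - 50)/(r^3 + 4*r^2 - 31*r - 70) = (r + 5)/(r + 7)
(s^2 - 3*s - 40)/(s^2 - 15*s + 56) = (s + 5)/(s - 7)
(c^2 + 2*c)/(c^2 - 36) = c*(c + 2)/(c^2 - 36)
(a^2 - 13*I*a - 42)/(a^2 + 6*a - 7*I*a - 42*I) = (a - 6*I)/(a + 6)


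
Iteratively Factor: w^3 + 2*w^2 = (w)*(w^2 + 2*w) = w^2*(w + 2)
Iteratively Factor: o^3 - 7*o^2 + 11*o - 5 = (o - 1)*(o^2 - 6*o + 5) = (o - 5)*(o - 1)*(o - 1)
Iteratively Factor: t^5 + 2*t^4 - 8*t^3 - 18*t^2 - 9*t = (t)*(t^4 + 2*t^3 - 8*t^2 - 18*t - 9) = t*(t + 1)*(t^3 + t^2 - 9*t - 9) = t*(t - 3)*(t + 1)*(t^2 + 4*t + 3) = t*(t - 3)*(t + 1)*(t + 3)*(t + 1)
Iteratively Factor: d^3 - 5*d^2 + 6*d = (d - 3)*(d^2 - 2*d) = (d - 3)*(d - 2)*(d)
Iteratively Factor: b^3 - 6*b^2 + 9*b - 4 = (b - 1)*(b^2 - 5*b + 4) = (b - 4)*(b - 1)*(b - 1)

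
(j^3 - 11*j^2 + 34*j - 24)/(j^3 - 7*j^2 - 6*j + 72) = (j - 1)/(j + 3)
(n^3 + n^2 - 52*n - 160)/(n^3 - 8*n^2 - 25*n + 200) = (n + 4)/(n - 5)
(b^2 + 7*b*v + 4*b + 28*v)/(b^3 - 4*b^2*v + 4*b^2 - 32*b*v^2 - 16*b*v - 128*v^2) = (-b - 7*v)/(-b^2 + 4*b*v + 32*v^2)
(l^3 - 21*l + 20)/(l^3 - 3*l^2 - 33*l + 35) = (l - 4)/(l - 7)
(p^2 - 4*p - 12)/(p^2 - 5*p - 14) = (p - 6)/(p - 7)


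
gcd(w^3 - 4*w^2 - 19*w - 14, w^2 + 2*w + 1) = w + 1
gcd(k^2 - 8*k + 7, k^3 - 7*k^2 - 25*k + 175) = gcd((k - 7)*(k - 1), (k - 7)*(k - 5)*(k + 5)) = k - 7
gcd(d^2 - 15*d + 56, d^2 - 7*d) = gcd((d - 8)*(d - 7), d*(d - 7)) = d - 7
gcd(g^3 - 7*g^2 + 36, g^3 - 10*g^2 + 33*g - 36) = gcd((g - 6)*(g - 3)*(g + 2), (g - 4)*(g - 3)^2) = g - 3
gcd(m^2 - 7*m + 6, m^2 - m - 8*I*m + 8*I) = m - 1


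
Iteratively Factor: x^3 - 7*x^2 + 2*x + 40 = (x - 4)*(x^2 - 3*x - 10) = (x - 5)*(x - 4)*(x + 2)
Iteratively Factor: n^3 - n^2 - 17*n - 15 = (n + 1)*(n^2 - 2*n - 15) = (n - 5)*(n + 1)*(n + 3)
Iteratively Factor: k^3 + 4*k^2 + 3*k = (k + 3)*(k^2 + k) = (k + 1)*(k + 3)*(k)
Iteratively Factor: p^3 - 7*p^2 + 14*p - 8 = (p - 1)*(p^2 - 6*p + 8) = (p - 2)*(p - 1)*(p - 4)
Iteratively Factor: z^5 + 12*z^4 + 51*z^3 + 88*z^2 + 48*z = (z)*(z^4 + 12*z^3 + 51*z^2 + 88*z + 48) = z*(z + 4)*(z^3 + 8*z^2 + 19*z + 12) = z*(z + 4)^2*(z^2 + 4*z + 3) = z*(z + 3)*(z + 4)^2*(z + 1)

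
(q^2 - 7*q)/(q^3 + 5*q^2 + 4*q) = (q - 7)/(q^2 + 5*q + 4)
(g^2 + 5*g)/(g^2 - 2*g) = (g + 5)/(g - 2)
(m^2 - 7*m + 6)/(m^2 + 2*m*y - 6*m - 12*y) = (m - 1)/(m + 2*y)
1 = 1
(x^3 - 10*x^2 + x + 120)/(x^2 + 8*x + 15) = (x^2 - 13*x + 40)/(x + 5)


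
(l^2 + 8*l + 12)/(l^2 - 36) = (l + 2)/(l - 6)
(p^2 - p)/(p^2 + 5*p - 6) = p/(p + 6)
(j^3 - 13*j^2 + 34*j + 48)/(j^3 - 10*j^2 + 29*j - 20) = (j^3 - 13*j^2 + 34*j + 48)/(j^3 - 10*j^2 + 29*j - 20)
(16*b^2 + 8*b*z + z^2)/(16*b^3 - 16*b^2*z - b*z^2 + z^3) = (4*b + z)/(4*b^2 - 5*b*z + z^2)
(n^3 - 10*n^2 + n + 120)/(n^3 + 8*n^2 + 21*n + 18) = (n^2 - 13*n + 40)/(n^2 + 5*n + 6)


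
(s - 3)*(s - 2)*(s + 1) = s^3 - 4*s^2 + s + 6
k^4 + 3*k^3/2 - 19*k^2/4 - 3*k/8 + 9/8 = (k - 3/2)*(k - 1/2)*(k + 1/2)*(k + 3)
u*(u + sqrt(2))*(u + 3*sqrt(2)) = u^3 + 4*sqrt(2)*u^2 + 6*u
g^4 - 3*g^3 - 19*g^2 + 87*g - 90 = (g - 3)^2*(g - 2)*(g + 5)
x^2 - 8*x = x*(x - 8)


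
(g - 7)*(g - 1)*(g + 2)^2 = g^4 - 4*g^3 - 21*g^2 - 4*g + 28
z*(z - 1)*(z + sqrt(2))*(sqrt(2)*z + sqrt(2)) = sqrt(2)*z^4 + 2*z^3 - sqrt(2)*z^2 - 2*z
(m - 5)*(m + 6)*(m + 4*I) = m^3 + m^2 + 4*I*m^2 - 30*m + 4*I*m - 120*I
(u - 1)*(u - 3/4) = u^2 - 7*u/4 + 3/4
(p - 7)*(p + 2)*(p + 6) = p^3 + p^2 - 44*p - 84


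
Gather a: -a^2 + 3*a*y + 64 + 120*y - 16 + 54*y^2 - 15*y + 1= -a^2 + 3*a*y + 54*y^2 + 105*y + 49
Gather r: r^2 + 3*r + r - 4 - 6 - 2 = r^2 + 4*r - 12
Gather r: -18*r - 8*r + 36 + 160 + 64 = 260 - 26*r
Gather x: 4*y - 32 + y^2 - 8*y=y^2 - 4*y - 32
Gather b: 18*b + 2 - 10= 18*b - 8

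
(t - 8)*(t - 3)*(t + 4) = t^3 - 7*t^2 - 20*t + 96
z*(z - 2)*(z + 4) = z^3 + 2*z^2 - 8*z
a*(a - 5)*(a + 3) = a^3 - 2*a^2 - 15*a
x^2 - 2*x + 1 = (x - 1)^2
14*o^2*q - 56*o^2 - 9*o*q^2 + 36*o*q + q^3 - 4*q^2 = (-7*o + q)*(-2*o + q)*(q - 4)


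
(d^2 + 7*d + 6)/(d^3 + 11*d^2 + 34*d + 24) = 1/(d + 4)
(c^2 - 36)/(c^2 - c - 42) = (c - 6)/(c - 7)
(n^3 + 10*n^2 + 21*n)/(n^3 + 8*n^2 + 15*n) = (n + 7)/(n + 5)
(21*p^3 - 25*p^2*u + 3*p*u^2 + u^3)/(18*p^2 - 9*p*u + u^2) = (7*p^2 - 6*p*u - u^2)/(6*p - u)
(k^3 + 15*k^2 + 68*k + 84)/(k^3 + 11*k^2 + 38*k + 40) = (k^2 + 13*k + 42)/(k^2 + 9*k + 20)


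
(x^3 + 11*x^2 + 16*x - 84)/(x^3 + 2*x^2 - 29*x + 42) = (x + 6)/(x - 3)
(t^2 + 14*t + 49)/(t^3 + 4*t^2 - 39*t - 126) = (t + 7)/(t^2 - 3*t - 18)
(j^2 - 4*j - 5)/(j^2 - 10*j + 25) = (j + 1)/(j - 5)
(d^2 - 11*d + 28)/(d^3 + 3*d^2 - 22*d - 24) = (d - 7)/(d^2 + 7*d + 6)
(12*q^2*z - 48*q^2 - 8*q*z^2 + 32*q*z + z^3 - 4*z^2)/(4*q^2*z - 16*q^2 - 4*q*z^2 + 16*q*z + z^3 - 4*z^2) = (-6*q + z)/(-2*q + z)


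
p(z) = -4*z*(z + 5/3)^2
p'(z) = -4*z*(2*z + 10/3) - 4*(z + 5/3)^2 = -12*z^2 - 80*z/3 - 100/9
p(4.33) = -622.83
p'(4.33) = -351.56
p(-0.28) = 2.15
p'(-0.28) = -4.59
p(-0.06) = 0.62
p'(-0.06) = -9.55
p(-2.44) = 5.84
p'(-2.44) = -17.49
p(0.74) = -17.14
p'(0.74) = -37.42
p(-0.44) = 2.65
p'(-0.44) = -1.70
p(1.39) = -51.95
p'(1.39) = -71.36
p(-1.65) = 0.00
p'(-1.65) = 0.22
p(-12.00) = 5125.33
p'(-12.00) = -1419.11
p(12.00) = -8965.33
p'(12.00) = -2059.11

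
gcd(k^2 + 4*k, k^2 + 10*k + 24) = k + 4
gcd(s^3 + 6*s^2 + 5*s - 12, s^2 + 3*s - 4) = s^2 + 3*s - 4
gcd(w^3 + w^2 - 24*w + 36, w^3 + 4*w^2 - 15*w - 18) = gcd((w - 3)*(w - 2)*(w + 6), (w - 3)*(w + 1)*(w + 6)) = w^2 + 3*w - 18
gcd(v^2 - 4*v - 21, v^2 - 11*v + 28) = v - 7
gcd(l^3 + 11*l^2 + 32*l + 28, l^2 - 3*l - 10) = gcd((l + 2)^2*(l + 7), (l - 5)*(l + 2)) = l + 2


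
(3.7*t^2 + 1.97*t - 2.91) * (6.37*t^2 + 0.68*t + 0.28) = 23.569*t^4 + 15.0649*t^3 - 16.1611*t^2 - 1.4272*t - 0.8148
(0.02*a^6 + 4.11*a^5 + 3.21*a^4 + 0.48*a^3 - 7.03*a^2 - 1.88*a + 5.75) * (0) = 0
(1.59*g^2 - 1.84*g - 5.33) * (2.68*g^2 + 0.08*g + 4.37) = 4.2612*g^4 - 4.804*g^3 - 7.4833*g^2 - 8.4672*g - 23.2921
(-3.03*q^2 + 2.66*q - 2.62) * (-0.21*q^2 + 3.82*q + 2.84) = 0.6363*q^4 - 12.1332*q^3 + 2.1062*q^2 - 2.454*q - 7.4408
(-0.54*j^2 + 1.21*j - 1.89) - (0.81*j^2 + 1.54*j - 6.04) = -1.35*j^2 - 0.33*j + 4.15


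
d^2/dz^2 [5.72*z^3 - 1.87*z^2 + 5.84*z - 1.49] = 34.32*z - 3.74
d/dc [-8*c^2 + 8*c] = 8 - 16*c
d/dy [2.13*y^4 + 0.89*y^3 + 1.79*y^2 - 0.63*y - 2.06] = 8.52*y^3 + 2.67*y^2 + 3.58*y - 0.63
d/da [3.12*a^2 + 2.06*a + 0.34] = 6.24*a + 2.06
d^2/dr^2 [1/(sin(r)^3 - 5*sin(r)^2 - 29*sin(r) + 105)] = (-9*sin(r)^6 + 55*sin(r)^5 - 30*sin(r)^4 + 430*sin(r)^3 - 2965*sin(r)^2 - 2805*sin(r) + 2732)/(sin(r)^3 - 5*sin(r)^2 - 29*sin(r) + 105)^3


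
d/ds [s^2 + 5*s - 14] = 2*s + 5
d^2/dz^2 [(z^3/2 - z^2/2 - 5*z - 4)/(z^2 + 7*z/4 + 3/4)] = -380/(64*z^3 + 144*z^2 + 108*z + 27)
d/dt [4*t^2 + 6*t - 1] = 8*t + 6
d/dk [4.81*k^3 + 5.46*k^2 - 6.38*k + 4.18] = 14.43*k^2 + 10.92*k - 6.38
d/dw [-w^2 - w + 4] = -2*w - 1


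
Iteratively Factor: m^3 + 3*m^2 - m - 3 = (m + 3)*(m^2 - 1) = (m + 1)*(m + 3)*(m - 1)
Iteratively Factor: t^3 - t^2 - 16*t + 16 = (t + 4)*(t^2 - 5*t + 4) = (t - 1)*(t + 4)*(t - 4)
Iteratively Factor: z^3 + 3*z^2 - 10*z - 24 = (z + 2)*(z^2 + z - 12) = (z - 3)*(z + 2)*(z + 4)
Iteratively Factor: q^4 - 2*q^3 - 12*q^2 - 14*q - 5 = (q + 1)*(q^3 - 3*q^2 - 9*q - 5) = (q + 1)^2*(q^2 - 4*q - 5) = (q - 5)*(q + 1)^2*(q + 1)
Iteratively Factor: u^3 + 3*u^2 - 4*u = (u + 4)*(u^2 - u) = u*(u + 4)*(u - 1)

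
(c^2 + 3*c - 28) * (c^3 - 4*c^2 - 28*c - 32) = c^5 - c^4 - 68*c^3 - 4*c^2 + 688*c + 896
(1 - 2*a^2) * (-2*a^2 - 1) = 4*a^4 - 1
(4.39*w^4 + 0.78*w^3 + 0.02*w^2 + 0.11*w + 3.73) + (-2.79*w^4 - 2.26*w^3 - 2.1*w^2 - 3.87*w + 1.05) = 1.6*w^4 - 1.48*w^3 - 2.08*w^2 - 3.76*w + 4.78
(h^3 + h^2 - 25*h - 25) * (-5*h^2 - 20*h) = -5*h^5 - 25*h^4 + 105*h^3 + 625*h^2 + 500*h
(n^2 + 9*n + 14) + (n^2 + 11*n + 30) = 2*n^2 + 20*n + 44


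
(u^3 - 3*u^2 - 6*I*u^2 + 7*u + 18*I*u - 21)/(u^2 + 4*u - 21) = (u^2 - 6*I*u + 7)/(u + 7)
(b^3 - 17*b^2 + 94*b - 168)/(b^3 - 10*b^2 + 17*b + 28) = (b - 6)/(b + 1)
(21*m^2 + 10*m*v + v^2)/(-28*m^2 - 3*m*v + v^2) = (21*m^2 + 10*m*v + v^2)/(-28*m^2 - 3*m*v + v^2)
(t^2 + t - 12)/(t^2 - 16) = (t - 3)/(t - 4)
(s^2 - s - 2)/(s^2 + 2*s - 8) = (s + 1)/(s + 4)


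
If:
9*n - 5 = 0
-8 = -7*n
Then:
No Solution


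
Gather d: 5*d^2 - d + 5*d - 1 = 5*d^2 + 4*d - 1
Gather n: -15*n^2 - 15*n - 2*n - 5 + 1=-15*n^2 - 17*n - 4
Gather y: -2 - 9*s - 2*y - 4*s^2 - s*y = -4*s^2 - 9*s + y*(-s - 2) - 2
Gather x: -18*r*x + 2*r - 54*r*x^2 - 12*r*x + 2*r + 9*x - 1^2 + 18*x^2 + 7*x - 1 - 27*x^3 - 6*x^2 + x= 4*r - 27*x^3 + x^2*(12 - 54*r) + x*(17 - 30*r) - 2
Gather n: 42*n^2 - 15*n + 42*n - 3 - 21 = 42*n^2 + 27*n - 24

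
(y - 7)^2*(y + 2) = y^3 - 12*y^2 + 21*y + 98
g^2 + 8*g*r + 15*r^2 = (g + 3*r)*(g + 5*r)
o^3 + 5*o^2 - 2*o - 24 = (o - 2)*(o + 3)*(o + 4)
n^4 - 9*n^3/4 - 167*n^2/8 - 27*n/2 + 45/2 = (n - 6)*(n - 3/4)*(n + 2)*(n + 5/2)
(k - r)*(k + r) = k^2 - r^2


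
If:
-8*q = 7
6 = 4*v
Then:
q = -7/8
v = 3/2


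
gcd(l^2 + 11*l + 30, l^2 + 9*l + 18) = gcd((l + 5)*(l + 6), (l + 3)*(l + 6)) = l + 6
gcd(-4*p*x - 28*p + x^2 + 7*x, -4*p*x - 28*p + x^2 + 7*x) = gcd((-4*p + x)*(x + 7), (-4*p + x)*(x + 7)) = -4*p*x - 28*p + x^2 + 7*x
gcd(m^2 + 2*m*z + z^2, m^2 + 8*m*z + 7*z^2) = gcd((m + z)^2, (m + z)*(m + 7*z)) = m + z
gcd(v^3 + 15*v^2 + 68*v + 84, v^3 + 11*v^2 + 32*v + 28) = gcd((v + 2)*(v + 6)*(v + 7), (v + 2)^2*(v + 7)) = v^2 + 9*v + 14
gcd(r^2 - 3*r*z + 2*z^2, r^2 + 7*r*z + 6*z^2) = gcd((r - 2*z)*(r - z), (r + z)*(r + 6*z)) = 1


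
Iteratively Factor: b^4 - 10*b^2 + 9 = (b + 1)*(b^3 - b^2 - 9*b + 9) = (b - 3)*(b + 1)*(b^2 + 2*b - 3) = (b - 3)*(b + 1)*(b + 3)*(b - 1)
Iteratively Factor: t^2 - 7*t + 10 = (t - 5)*(t - 2)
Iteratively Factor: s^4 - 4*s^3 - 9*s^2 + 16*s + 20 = (s - 5)*(s^3 + s^2 - 4*s - 4) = (s - 5)*(s + 2)*(s^2 - s - 2) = (s - 5)*(s - 2)*(s + 2)*(s + 1)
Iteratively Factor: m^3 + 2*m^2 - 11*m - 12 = (m + 1)*(m^2 + m - 12) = (m - 3)*(m + 1)*(m + 4)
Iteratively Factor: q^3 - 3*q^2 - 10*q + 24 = (q + 3)*(q^2 - 6*q + 8) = (q - 2)*(q + 3)*(q - 4)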